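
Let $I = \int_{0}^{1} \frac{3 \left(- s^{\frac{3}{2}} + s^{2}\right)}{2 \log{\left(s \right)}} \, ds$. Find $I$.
$\log{\left(\frac{6 \sqrt{30}}{25} \right)}$

Introduce a parameter $a$ in the exponent: let $I(a) = \int_{0}^{1} \frac{3 \left(s^{2} - s^{a}\right)}{2 \log{\left(s \right)}} \, ds$.

Since $\dfrac{\partial}{\partial a}\,s^{a} = s^{a} \ln s$, the $\ln s$ in the denominator cancels and
$$\frac{dI}{da} = \int_{0}^{1} - \frac{3}{2} s^{a} \, ds = - \frac{3}{2} \left[\frac{s^{a+1}}{a+1}\right]_0^1 = - \frac{3}{2 a + 2}.$$

Integrating with respect to $a$ gives $I(a) = - \frac{3 \log{\left(a + 1 \right)}}{2} + \frac{3 \log{\left(3 \right)}}{2} + C$.

At $a = 2$ the integrand is identically $0$, so $I(2) = 0$. The closed form gives $0$, hence $C = 0$.

Setting $a = \frac{3}{2}$:
$$I = \log{\left(\frac{6 \sqrt{30}}{25} \right)}.$$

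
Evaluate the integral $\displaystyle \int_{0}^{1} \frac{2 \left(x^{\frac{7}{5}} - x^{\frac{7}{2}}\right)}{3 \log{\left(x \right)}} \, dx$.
$\log{\left(\frac{4 \sqrt[3]{15}}{15} \right)}$

Replace the exponent $\frac{7}{2}$ by a parameter $a$: let $I(a) = \int_{0}^{1} \frac{2 \left(x^{\frac{7}{5}} - x^{a}\right)}{3 \log{\left(x \right)}} \, dx$.

Since $\dfrac{\partial}{\partial a}\,x^{a} = x^{a} \ln x$, the $\ln x$ in the denominator cancels and
$$\frac{dI}{da} = \int_{0}^{1} - \frac{2}{3} x^{a} \, dx = - \frac{2}{3} \left[\frac{x^{a+1}}{a+1}\right]_0^1 = - \frac{2}{3 a + 3}.$$

Integrating with respect to $a$ gives $I(a) = - \frac{2 \log{\left(a + 1 \right)}}{3} - \frac{2 \log{\left(5 \right)}}{3} + \frac{2 \log{\left(12 \right)}}{3} + C$.

At $a = \frac{7}{5}$ the integrand is identically $0$, so $I(\frac{7}{5}) = 0$. The closed form gives $0$, hence $C = 0$.

Setting $a = \frac{7}{2}$:
$$I = \log{\left(\frac{4 \sqrt[3]{15}}{15} \right)}.$$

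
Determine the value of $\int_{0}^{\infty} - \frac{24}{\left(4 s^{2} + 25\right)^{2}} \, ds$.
$- \frac{3 \pi}{125}$

Recall the elementary integral
$$J(a) = \int_{0}^{\infty} - \frac{3}{2 \left(a^{2} + s^{2}\right)} \, ds = - \frac{3 \pi}{4 a}.$$

Differentiating under the integral sign with respect to $a$,
$$\frac{dJ}{da} = \int_{0}^{\infty} \frac{3 a}{\left(a^{2} + s^{2}\right)^{2}} \, ds = \frac{3 \pi}{4 a^{2}},$$
so $\int_{0}^{\infty} - \frac{3}{2 \left(a^{2} + s^{2}\right)^{2}} \, ds = - \frac{3 \pi}{8 a^{3}}$.

Setting $a = \frac{5}{2}$:
$$I = - \frac{3 \pi}{125}.$$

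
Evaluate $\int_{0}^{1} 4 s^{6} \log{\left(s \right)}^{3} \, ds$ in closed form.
$- \frac{24}{2401}$

Start from the elementary integral
$$J(a) = \int_{0}^{1} 4 s^{a} \, ds = \frac{4}{a + 1}.$$

Differentiating under the integral sign brings down a factor of $\ln s$:
$$\frac{dJ}{da} = \int_{0}^{1} 4 s^{a} \log{\left(s \right)} \, ds = - \frac{4}{\left(a + 1\right)^{2}}.$$

Repeating $3$ times in total — each differentiation brings down another $\ln s$ — gives
$$\frac{d^{3}J}{da^{3}} = \int_{0}^{1} 4 s^{a} \log{\left(s \right)}^{3} \, ds = - \frac{24}{\left(a + 1\right)^{4}},$$
and the integrand here is exactly the target integrand, so $I = - \frac{24}{\left(a + 1\right)^{4}}$.

Setting $a = 6$:
$$I = - \frac{24}{2401}.$$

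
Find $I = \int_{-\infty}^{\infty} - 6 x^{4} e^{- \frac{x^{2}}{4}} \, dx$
$- 144 \sqrt{\pi}$

Start from the elementary integral
$$J(a) = \int_{-\infty}^{\infty} - 6 e^{- a x^{2}} \, dx = - \frac{6 \sqrt{\pi}}{\sqrt{a}}.$$

Differentiating under the integral sign brings down a factor of $(-x^2)$:
$$\frac{dJ}{da} = \int_{-\infty}^{\infty} 6 x^{2} e^{- a x^{2}} \, dx = \frac{3 \sqrt{\pi}}{a^{\frac{3}{2}}}.$$

Repeating twice in total — each differentiation brings down another $(-x^2)$ — gives
$$\frac{d^{2}J}{da^{2}} = \int_{-\infty}^{\infty} - 6 x^{4} e^{- a x^{2}} \, dx = - \frac{9 \sqrt{\pi}}{2 a^{\frac{5}{2}}},$$
and the integrand here is exactly the target integrand, so $I = - \frac{9 \sqrt{\pi}}{2 a^{\frac{5}{2}}}$.

Setting $a = \frac{1}{4}$:
$$I = - 144 \sqrt{\pi}.$$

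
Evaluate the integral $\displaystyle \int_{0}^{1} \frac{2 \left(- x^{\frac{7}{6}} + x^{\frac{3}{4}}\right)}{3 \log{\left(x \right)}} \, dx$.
$- \log{\left(26 \right)} + \frac{\log{\left(11466 \right)}}{3}$

Introduce a parameter $a$ in the exponent: let $I(a) = \int_{0}^{1} \frac{2 \left(- x^{\frac{7}{6}} + x^{a}\right)}{3 \log{\left(x \right)}} \, dx$.

Since $\dfrac{\partial}{\partial a}\,x^{a} = x^{a} \ln x$, the $\ln x$ in the denominator cancels and
$$\frac{dI}{da} = \int_{0}^{1} \frac{2}{3} x^{a} \, dx = \frac{2}{3} \left[\frac{x^{a+1}}{a+1}\right]_0^1 = \frac{2}{3 \left(a + 1\right)}.$$

Integrating with respect to $a$ gives $I(a) = \log{\left(\frac{\sqrt[3]{13} \cdot 6^{\frac{2}{3}} \left(a + 1\right)^{\frac{2}{3}}}{13} \right)} + C$.

At $a = \frac{7}{6}$ the integrand is identically $0$, so $I(\frac{7}{6}) = 0$. The closed form gives $0$, hence $C = 0$.

Setting $a = \frac{3}{4}$:
$$I = - \log{\left(26 \right)} + \frac{\log{\left(11466 \right)}}{3}.$$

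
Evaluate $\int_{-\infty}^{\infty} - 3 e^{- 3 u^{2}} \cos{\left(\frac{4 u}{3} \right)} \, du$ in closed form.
$- \frac{\sqrt{3} \sqrt{\pi}}{e^{\frac{4}{27}}}$

Treat the cosine frequency as a parameter and define $I(b) = \int_{-\infty}^{\infty} - 3 e^{- 3 u^{2}} \cos{\left(b u \right)} \, du$.

Differentiating under the integral sign,
$$I'(b) = \int_{-\infty}^{\infty} 3 u e^{- 3 u^{2}} \sin{\left(b u \right)} \, du.$$

Integrate $\int_{-\infty}^{\infty} u \sin(b u)\, e^{- 3 u^{2}}\, du$ by parts with $w = \sin(b u)$ and $dv = u\, e^{- 3 u^{2}}\, du$, giving $v = - \frac{e^{- 3 u^{2}}}{6}$. The boundary term vanishes and
$$\int_{-\infty}^{\infty} u \sin(b u)\, e^{- 3 u^{2}}\, du = \frac{b}{6} \int_{-\infty}^{\infty} \cos(b u)\, e^{- 3 u^{2}}\, du,$$
so $I'(b) = - \frac{b}{6}\, I(b)$.

This is a separable first-order ODE; solving with the initial condition $I(0) = \int_{-\infty}^{\infty} - 3 e^{- 3 u^{2}}\,du = - \sqrt{3} \sqrt{\pi}$ gives
$$I(b) = - \sqrt{3} \sqrt{\pi} e^{- \frac{b^{2}}{12}}.$$

Setting $b = \frac{4}{3}$:
$$I = - \frac{\sqrt{3} \sqrt{\pi}}{e^{\frac{4}{27}}}.$$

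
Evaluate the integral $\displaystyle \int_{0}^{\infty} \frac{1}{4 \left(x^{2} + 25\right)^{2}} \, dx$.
$\frac{\pi}{2000}$

Begin with the known result
$$J(a) = \int_{0}^{\infty} \frac{1}{4 \left(a^{2} + x^{2}\right)} \, dx = \frac{\pi}{8 a}.$$

Differentiating under the integral sign with respect to $a$,
$$\frac{dJ}{da} = \int_{0}^{\infty} - \frac{a}{2 \left(a^{2} + x^{2}\right)^{2}} \, dx = - \frac{\pi}{8 a^{2}},$$
so $\int_{0}^{\infty} \frac{1}{4 \left(a^{2} + x^{2}\right)^{2}} \, dx = \frac{\pi}{16 a^{3}}$.

Setting $a = 5$:
$$I = \frac{\pi}{2000}.$$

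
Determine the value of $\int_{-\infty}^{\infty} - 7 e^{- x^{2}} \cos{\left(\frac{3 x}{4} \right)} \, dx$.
$- \frac{7 \sqrt{\pi}}{e^{\frac{9}{64}}}$

Treat the cosine frequency as a parameter and define $I(b) = \int_{-\infty}^{\infty} - 7 e^{- x^{2}} \cos{\left(b x \right)} \, dx$.

Differentiating under the integral sign,
$$I'(b) = \int_{-\infty}^{\infty} 7 x e^{- x^{2}} \sin{\left(b x \right)} \, dx.$$

Integrate $\int_{-\infty}^{\infty} x \sin(b x)\, e^{- x^{2}}\, dx$ by parts with $u = \sin(b x)$ and $dv = x\, e^{- x^{2}}\, dx$, giving $v = - \frac{e^{- x^{2}}}{2}$. The boundary term vanishes and
$$\int_{-\infty}^{\infty} x \sin(b x)\, e^{- x^{2}}\, dx = \frac{b}{2} \int_{-\infty}^{\infty} \cos(b x)\, e^{- x^{2}}\, dx,$$
so $I'(b) = - \frac{b}{2}\, I(b)$.

This is a separable first-order ODE; solving with the initial condition $I(0) = \int_{-\infty}^{\infty} - 7 e^{- x^{2}}\,dx = - 7 \sqrt{\pi}$ gives
$$I(b) = - 7 \sqrt{\pi} e^{- \frac{b^{2}}{4}}.$$

Setting $b = \frac{3}{4}$:
$$I = - \frac{7 \sqrt{\pi}}{e^{\frac{9}{64}}}.$$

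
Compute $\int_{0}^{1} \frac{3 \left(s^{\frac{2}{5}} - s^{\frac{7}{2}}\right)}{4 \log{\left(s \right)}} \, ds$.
$\log{\left(\frac{14^{\frac{3}{4}} \sqrt{3} \sqrt[4]{5}}{45} \right)}$

Consider the one-parameter family: let $I(a) = \int_{0}^{1} \frac{3 \left(- s^{\frac{7}{2}} + s^{a}\right)}{4 \log{\left(s \right)}} \, ds$.

Since $\dfrac{\partial}{\partial a}\,s^{a} = s^{a} \ln s$, the $\ln s$ in the denominator cancels and
$$\frac{dI}{da} = \int_{0}^{1} \frac{3}{4} s^{a} \, ds = \frac{3}{4} \left[\frac{s^{a+1}}{a+1}\right]_0^1 = \frac{3}{4 \left(a + 1\right)}.$$

Integrating with respect to $a$ gives $I(a) = \log{\left(\frac{2^{\frac{3}{4}} \sqrt{3} \left(a + 1\right)^{\frac{3}{4}}}{9} \right)} + C$.

At $a = \frac{7}{2}$ the integrand is identically $0$, so $I(\frac{7}{2}) = 0$. The closed form gives $0$, hence $C = 0$.

Setting $a = \frac{2}{5}$:
$$I = \log{\left(\frac{14^{\frac{3}{4}} \sqrt{3} \sqrt[4]{5}}{45} \right)}.$$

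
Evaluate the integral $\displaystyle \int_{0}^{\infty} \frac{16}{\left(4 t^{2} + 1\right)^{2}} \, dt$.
$2 \pi$

Begin with the known result
$$J(a) = \int_{0}^{\infty} \frac{1}{a^{2} + t^{2}} \, dt = \frac{\pi}{2 a}.$$

Differentiating under the integral sign with respect to $a$,
$$\frac{dJ}{da} = \int_{0}^{\infty} - \frac{2 a}{\left(a^{2} + t^{2}\right)^{2}} \, dt = - \frac{\pi}{2 a^{2}},$$
so $\int_{0}^{\infty} \frac{1}{\left(a^{2} + t^{2}\right)^{2}} \, dt = \frac{\pi}{4 a^{3}}$.

Setting $a = \frac{1}{2}$:
$$I = 2 \pi.$$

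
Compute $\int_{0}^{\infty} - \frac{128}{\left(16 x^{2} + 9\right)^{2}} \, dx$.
$- \frac{8 \pi}{27}$

Begin with the known result
$$J(a) = \int_{0}^{\infty} - \frac{1}{2 \left(a^{2} + x^{2}\right)} \, dx = - \frac{\pi}{4 a}.$$

Differentiating under the integral sign with respect to $a$,
$$\frac{dJ}{da} = \int_{0}^{\infty} \frac{a}{\left(a^{2} + x^{2}\right)^{2}} \, dx = \frac{\pi}{4 a^{2}},$$
so $\int_{0}^{\infty} - \frac{1}{2 \left(a^{2} + x^{2}\right)^{2}} \, dx = - \frac{\pi}{8 a^{3}}$.

Setting $a = \frac{3}{4}$:
$$I = - \frac{8 \pi}{27}.$$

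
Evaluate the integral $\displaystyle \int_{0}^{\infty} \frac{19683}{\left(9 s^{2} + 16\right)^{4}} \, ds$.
$\frac{32805 \pi}{524288}$

Start from the standard arctangent integral
$$J(a) = \int_{0}^{\infty} \frac{3}{a^{2} + s^{2}} \, ds = \frac{3 \pi}{2 a}.$$

Differentiating under the integral sign with respect to $a$,
$$\frac{dJ}{da} = \int_{0}^{\infty} - \frac{6 a}{\left(a^{2} + s^{2}\right)^{2}} \, ds = - \frac{3 \pi}{2 a^{2}},$$
so $\int_{0}^{\infty} \frac{3}{\left(a^{2} + s^{2}\right)^{2}} \, ds = \frac{3 \pi}{4 a^{3}}$.

Repeating — each differentiation of $1/(s^2+a^2)^j$ produces $-2ja/(s^2+a^2)^{j+1}$ — and dividing through by $-2ja$ at each step yields, after $3$ differentiations in total,
$$\int_{0}^{\infty} \frac{3}{\left(a^{2} + s^{2}\right)^{4}} \, ds = \frac{15 \pi}{32 a^{7}}.$$

Setting $a = \frac{4}{3}$:
$$I = \frac{32805 \pi}{524288}.$$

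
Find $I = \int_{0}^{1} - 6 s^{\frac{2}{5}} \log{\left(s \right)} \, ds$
$\frac{150}{49}$

Consider the simpler parametrised integral
$$J(a) = \int_{0}^{1} - 6 s^{a} \, ds = - \frac{6}{a + 1}.$$

Differentiating under the integral sign brings down a factor of $\ln s$:
$$\frac{dJ}{da} = \int_{0}^{1} - 6 s^{a} \log{\left(s \right)} \, ds = \frac{6}{\left(a + 1\right)^{2}}.$$

The integral on the left is $I$, so $I = \frac{6}{\left(a + 1\right)^{2}}$.

Setting $a = \frac{2}{5}$:
$$I = \frac{150}{49}.$$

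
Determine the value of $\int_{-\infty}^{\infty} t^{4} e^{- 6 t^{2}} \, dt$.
$\frac{\sqrt{6} \sqrt{\pi}}{288}$

Start from the elementary integral
$$J(a) = \int_{-\infty}^{\infty} e^{- a t^{2}} \, dt = \frac{\sqrt{\pi}}{\sqrt{a}}.$$

Differentiating under the integral sign brings down a factor of $(-t^2)$:
$$\frac{dJ}{da} = \int_{-\infty}^{\infty} - t^{2} e^{- a t^{2}} \, dt = - \frac{\sqrt{\pi}}{2 a^{\frac{3}{2}}}.$$

Repeating twice in total — each differentiation brings down another $(-t^2)$ — gives
$$\frac{d^{2}J}{da^{2}} = \int_{-\infty}^{\infty} t^{4} e^{- a t^{2}} \, dt = \frac{3 \sqrt{\pi}}{4 a^{\frac{5}{2}}},$$
and the integrand here is exactly the target integrand, so $I = \frac{3 \sqrt{\pi}}{4 a^{\frac{5}{2}}}$.

Setting $a = 6$:
$$I = \frac{\sqrt{6} \sqrt{\pi}}{288}.$$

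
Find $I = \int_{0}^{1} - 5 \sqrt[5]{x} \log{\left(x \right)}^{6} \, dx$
$- \frac{1953125}{1944}$

Consider the simpler parametrised integral
$$J(a) = \int_{0}^{1} - 5 x^{a} \, dx = - \frac{5}{a + 1}.$$

Differentiating under the integral sign brings down a factor of $\ln x$:
$$\frac{dJ}{da} = \int_{0}^{1} - 5 x^{a} \log{\left(x \right)} \, dx = \frac{5}{\left(a + 1\right)^{2}}.$$

Repeating $6$ times in total — each differentiation brings down another $\ln x$ — gives
$$\frac{d^{6}J}{da^{6}} = \int_{0}^{1} - 5 x^{a} \log{\left(x \right)}^{6} \, dx = - \frac{3600}{\left(a + 1\right)^{7}},$$
and the integrand here is exactly the target integrand, so $I = - \frac{3600}{\left(a + 1\right)^{7}}$.

Setting $a = \frac{1}{5}$:
$$I = - \frac{1953125}{1944}.$$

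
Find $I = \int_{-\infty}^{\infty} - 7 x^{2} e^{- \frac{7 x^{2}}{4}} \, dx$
$- \frac{4 \sqrt{7} \sqrt{\pi}}{7}$

Consider the simpler parametrised integral
$$J(a) = \int_{-\infty}^{\infty} - 7 e^{- a x^{2}} \, dx = - \frac{7 \sqrt{\pi}}{\sqrt{a}}.$$

Differentiating under the integral sign brings down a factor of $(-x^2)$:
$$\frac{dJ}{da} = \int_{-\infty}^{\infty} 7 x^{2} e^{- a x^{2}} \, dx = \frac{7 \sqrt{\pi}}{2 a^{\frac{3}{2}}}.$$

The integral on the left is $-I$, so $I = - \frac{7 \sqrt{\pi}}{2 a^{\frac{3}{2}}}$.

Setting $a = \frac{7}{4}$:
$$I = - \frac{4 \sqrt{7} \sqrt{\pi}}{7}.$$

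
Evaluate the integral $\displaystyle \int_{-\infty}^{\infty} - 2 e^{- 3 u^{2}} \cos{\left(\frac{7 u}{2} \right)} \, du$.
$- \frac{2 \sqrt{3} \sqrt{\pi}}{3 e^{\frac{49}{48}}}$

Let $b$ denote the cosine frequency and define $I(b) = \int_{-\infty}^{\infty} - 2 e^{- 3 u^{2}} \cos{\left(b u \right)} \, du$.

Differentiating under the integral sign,
$$I'(b) = \int_{-\infty}^{\infty} 2 u e^{- 3 u^{2}} \sin{\left(b u \right)} \, du.$$

Integrate $\int_{-\infty}^{\infty} u \sin(b u)\, e^{- 3 u^{2}}\, du$ by parts with $w = \sin(b u)$ and $dv = u\, e^{- 3 u^{2}}\, du$, giving $v = - \frac{e^{- 3 u^{2}}}{6}$. The boundary term vanishes and
$$\int_{-\infty}^{\infty} u \sin(b u)\, e^{- 3 u^{2}}\, du = \frac{b}{6} \int_{-\infty}^{\infty} \cos(b u)\, e^{- 3 u^{2}}\, du,$$
so $I'(b) = - \frac{b}{6}\, I(b)$.

This is a separable first-order ODE; solving with the initial condition $I(0) = \int_{-\infty}^{\infty} - 2 e^{- 3 u^{2}}\,du = - \frac{2 \sqrt{3} \sqrt{\pi}}{3}$ gives
$$I(b) = - \frac{2 \sqrt{3} \sqrt{\pi} e^{- \frac{b^{2}}{12}}}{3}.$$

Setting $b = \frac{7}{2}$:
$$I = - \frac{2 \sqrt{3} \sqrt{\pi}}{3 e^{\frac{49}{48}}}.$$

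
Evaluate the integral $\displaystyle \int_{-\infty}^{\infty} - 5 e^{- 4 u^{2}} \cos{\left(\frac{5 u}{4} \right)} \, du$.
$- \frac{5 \sqrt{\pi}}{2 e^{\frac{25}{256}}}$

Treat the cosine frequency as a parameter and define $I(b) = \int_{-\infty}^{\infty} - 5 e^{- 4 u^{2}} \cos{\left(b u \right)} \, du$.

Differentiating under the integral sign,
$$I'(b) = \int_{-\infty}^{\infty} 5 u e^{- 4 u^{2}} \sin{\left(b u \right)} \, du.$$

Integrate $\int_{-\infty}^{\infty} u \sin(b u)\, e^{- 4 u^{2}}\, du$ by parts with $w = \sin(b u)$ and $dv = u\, e^{- 4 u^{2}}\, du$, giving $v = - \frac{e^{- 4 u^{2}}}{8}$. The boundary term vanishes and
$$\int_{-\infty}^{\infty} u \sin(b u)\, e^{- 4 u^{2}}\, du = \frac{b}{8} \int_{-\infty}^{\infty} \cos(b u)\, e^{- 4 u^{2}}\, du,$$
so $I'(b) = - \frac{b}{8}\, I(b)$.

This is a separable first-order ODE; solving with the initial condition $I(0) = \int_{-\infty}^{\infty} - 5 e^{- 4 u^{2}}\,du = - \frac{5 \sqrt{\pi}}{2}$ gives
$$I(b) = - \frac{5 \sqrt{\pi} e^{- \frac{b^{2}}{16}}}{2}.$$

Setting $b = \frac{5}{4}$:
$$I = - \frac{5 \sqrt{\pi}}{2 e^{\frac{25}{256}}}.$$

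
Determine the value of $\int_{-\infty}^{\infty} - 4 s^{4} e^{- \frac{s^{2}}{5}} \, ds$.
$- 75 \sqrt{5} \sqrt{\pi}$

Consider the simpler parametrised integral
$$J(a) = \int_{-\infty}^{\infty} - 4 e^{- a s^{2}} \, ds = - \frac{4 \sqrt{\pi}}{\sqrt{a}}.$$

Differentiating under the integral sign brings down a factor of $(-s^2)$:
$$\frac{dJ}{da} = \int_{-\infty}^{\infty} 4 s^{2} e^{- a s^{2}} \, ds = \frac{2 \sqrt{\pi}}{a^{\frac{3}{2}}}.$$

Repeating twice in total — each differentiation brings down another $(-s^2)$ — gives
$$\frac{d^{2}J}{da^{2}} = \int_{-\infty}^{\infty} - 4 s^{4} e^{- a s^{2}} \, ds = - \frac{3 \sqrt{\pi}}{a^{\frac{5}{2}}},$$
and the integrand here is exactly the target integrand, so $I = - \frac{3 \sqrt{\pi}}{a^{\frac{5}{2}}}$.

Setting $a = \frac{1}{5}$:
$$I = - 75 \sqrt{5} \sqrt{\pi}.$$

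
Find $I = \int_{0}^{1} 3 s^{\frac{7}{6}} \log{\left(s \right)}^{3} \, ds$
$- \frac{23328}{28561}$

Consider the simpler parametrised integral
$$J(a) = \int_{0}^{1} 3 s^{a} \, ds = \frac{3}{a + 1}.$$

Differentiating under the integral sign brings down a factor of $\ln s$:
$$\frac{dJ}{da} = \int_{0}^{1} 3 s^{a} \log{\left(s \right)} \, ds = - \frac{3}{\left(a + 1\right)^{2}}.$$

Repeating $3$ times in total — each differentiation brings down another $\ln s$ — gives
$$\frac{d^{3}J}{da^{3}} = \int_{0}^{1} 3 s^{a} \log{\left(s \right)}^{3} \, ds = - \frac{18}{\left(a + 1\right)^{4}},$$
and the integrand here is exactly the target integrand, so $I = - \frac{18}{\left(a + 1\right)^{4}}$.

Setting $a = \frac{7}{6}$:
$$I = - \frac{23328}{28561}.$$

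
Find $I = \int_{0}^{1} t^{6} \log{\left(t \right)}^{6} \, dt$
$\frac{720}{823543}$

Start from the elementary integral
$$J(a) = \int_{0}^{1} t^{a} \, dt = \frac{1}{a + 1}.$$

Differentiating under the integral sign brings down a factor of $\ln t$:
$$\frac{dJ}{da} = \int_{0}^{1} t^{a} \log{\left(t \right)} \, dt = - \frac{1}{\left(a + 1\right)^{2}}.$$

Repeating $6$ times in total — each differentiation brings down another $\ln t$ — gives
$$\frac{d^{6}J}{da^{6}} = \int_{0}^{1} t^{a} \log{\left(t \right)}^{6} \, dt = \frac{720}{\left(a + 1\right)^{7}},$$
and the integrand here is exactly the target integrand, so $I = \frac{720}{\left(a + 1\right)^{7}}$.

Setting $a = 6$:
$$I = \frac{720}{823543}.$$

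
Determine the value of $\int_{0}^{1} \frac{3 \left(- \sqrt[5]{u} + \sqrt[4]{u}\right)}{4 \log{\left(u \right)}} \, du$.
$- \frac{3 \log{\left(24 \right)}}{4} + \frac{3 \log{\left(5 \right)}}{2}$

Introduce a parameter $a$ in the exponent: let $I(a) = \int_{0}^{1} \frac{3 \left(\sqrt[4]{u} - u^{a}\right)}{4 \log{\left(u \right)}} \, du$.

Since $\dfrac{\partial}{\partial a}\,u^{a} = u^{a} \ln u$, the $\ln u$ in the denominator cancels and
$$\frac{dI}{da} = \int_{0}^{1} - \frac{3}{4} u^{a} \, du = - \frac{3}{4} \left[\frac{u^{a+1}}{a+1}\right]_0^1 = - \frac{3}{4 a + 4}.$$

Integrating with respect to $a$ gives $I(a) = - \frac{3 \log{\left(a + 1 \right)}}{4} - \frac{3 \log{\left(2 \right)}}{2} + \frac{3 \log{\left(5 \right)}}{4} + C$.

At $a = \frac{1}{4}$ the integrand is identically $0$, so $I(\frac{1}{4}) = 0$. The closed form gives $0$, hence $C = 0$.

Setting $a = \frac{1}{5}$:
$$I = - \frac{3 \log{\left(24 \right)}}{4} + \frac{3 \log{\left(5 \right)}}{2}.$$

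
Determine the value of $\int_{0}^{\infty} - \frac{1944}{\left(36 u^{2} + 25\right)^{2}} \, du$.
$- \frac{81 \pi}{125}$

Begin with the known result
$$J(a) = \int_{0}^{\infty} - \frac{3}{2 \left(a^{2} + u^{2}\right)} \, du = - \frac{3 \pi}{4 a}.$$

Differentiating under the integral sign with respect to $a$,
$$\frac{dJ}{da} = \int_{0}^{\infty} \frac{3 a}{\left(a^{2} + u^{2}\right)^{2}} \, du = \frac{3 \pi}{4 a^{2}},$$
so $\int_{0}^{\infty} - \frac{3}{2 \left(a^{2} + u^{2}\right)^{2}} \, du = - \frac{3 \pi}{8 a^{3}}$.

Setting $a = \frac{5}{6}$:
$$I = - \frac{81 \pi}{125}.$$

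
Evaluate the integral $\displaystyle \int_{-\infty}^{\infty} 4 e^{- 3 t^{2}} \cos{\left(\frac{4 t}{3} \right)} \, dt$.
$\frac{4 \sqrt{3} \sqrt{\pi}}{3 e^{\frac{4}{27}}}$

Treat the cosine frequency as a parameter and define $I(b) = \int_{-\infty}^{\infty} 4 e^{- 3 t^{2}} \cos{\left(b t \right)} \, dt$.

Differentiating under the integral sign,
$$I'(b) = \int_{-\infty}^{\infty} - 4 t e^{- 3 t^{2}} \sin{\left(b t \right)} \, dt.$$

Integrate $\int_{-\infty}^{\infty} t \sin(b t)\, e^{- 3 t^{2}}\, dt$ by parts with $u = \sin(b t)$ and $dv = t\, e^{- 3 t^{2}}\, dt$, giving $v = - \frac{e^{- 3 t^{2}}}{6}$. The boundary term vanishes and
$$\int_{-\infty}^{\infty} t \sin(b t)\, e^{- 3 t^{2}}\, dt = \frac{b}{6} \int_{-\infty}^{\infty} \cos(b t)\, e^{- 3 t^{2}}\, dt,$$
so $I'(b) = - \frac{b}{6}\, I(b)$.

This is a separable first-order ODE; solving with the initial condition $I(0) = \int_{-\infty}^{\infty} 4 e^{- 3 t^{2}}\,dt = \frac{4 \sqrt{3} \sqrt{\pi}}{3}$ gives
$$I(b) = \frac{4 \sqrt{3} \sqrt{\pi} e^{- \frac{b^{2}}{12}}}{3}.$$

Setting $b = \frac{4}{3}$:
$$I = \frac{4 \sqrt{3} \sqrt{\pi}}{3 e^{\frac{4}{27}}}.$$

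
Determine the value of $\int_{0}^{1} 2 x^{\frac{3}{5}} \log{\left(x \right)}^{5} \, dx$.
$- \frac{234375}{16384}$

Consider the simpler parametrised integral
$$J(a) = \int_{0}^{1} 2 x^{a} \, dx = \frac{2}{a + 1}.$$

Differentiating under the integral sign brings down a factor of $\ln x$:
$$\frac{dJ}{da} = \int_{0}^{1} 2 x^{a} \log{\left(x \right)} \, dx = - \frac{2}{\left(a + 1\right)^{2}}.$$

Repeating $5$ times in total — each differentiation brings down another $\ln x$ — gives
$$\frac{d^{5}J}{da^{5}} = \int_{0}^{1} 2 x^{a} \log{\left(x \right)}^{5} \, dx = - \frac{240}{\left(a + 1\right)^{6}},$$
and the integrand here is exactly the target integrand, so $I = - \frac{240}{\left(a + 1\right)^{6}}$.

Setting $a = \frac{3}{5}$:
$$I = - \frac{234375}{16384}.$$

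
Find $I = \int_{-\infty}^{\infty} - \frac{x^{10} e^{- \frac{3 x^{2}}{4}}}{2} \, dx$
$- \frac{1120 \sqrt{3} \sqrt{\pi}}{27}$

Start from the elementary integral
$$J(a) = \int_{-\infty}^{\infty} - \frac{e^{- a x^{2}}}{2} \, dx = - \frac{\sqrt{\pi}}{2 \sqrt{a}}.$$

Differentiating under the integral sign brings down a factor of $(-x^2)$:
$$\frac{dJ}{da} = \int_{-\infty}^{\infty} \frac{x^{2} e^{- a x^{2}}}{2} \, dx = \frac{\sqrt{\pi}}{4 a^{\frac{3}{2}}}.$$

Repeating $5$ times in total — each differentiation brings down another $(-x^2)$ — gives
$$\frac{d^{5}J}{da^{5}} = \int_{-\infty}^{\infty} \frac{x^{10} e^{- a x^{2}}}{2} \, dx = \frac{945 \sqrt{\pi}}{64 a^{\frac{11}{2}}},$$
and the integrand here is $(-1)^{5}$ times the target integrand, so $I = (-1)^{5}\,\frac{d^{5}J}{da^{5}} = - \frac{945 \sqrt{\pi}}{64 a^{\frac{11}{2}}}$.

Setting $a = \frac{3}{4}$:
$$I = - \frac{1120 \sqrt{3} \sqrt{\pi}}{27}.$$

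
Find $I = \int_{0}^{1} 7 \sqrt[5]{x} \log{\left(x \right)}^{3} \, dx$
$- \frac{4375}{216}$

Begin with the known integral
$$J(a) = \int_{0}^{1} 7 x^{a} \, dx = \frac{7}{a + 1}.$$

Differentiating under the integral sign brings down a factor of $\ln x$:
$$\frac{dJ}{da} = \int_{0}^{1} 7 x^{a} \log{\left(x \right)} \, dx = - \frac{7}{\left(a + 1\right)^{2}}.$$

Repeating $3$ times in total — each differentiation brings down another $\ln x$ — gives
$$\frac{d^{3}J}{da^{3}} = \int_{0}^{1} 7 x^{a} \log{\left(x \right)}^{3} \, dx = - \frac{42}{\left(a + 1\right)^{4}},$$
and the integrand here is exactly the target integrand, so $I = - \frac{42}{\left(a + 1\right)^{4}}$.

Setting $a = \frac{1}{5}$:
$$I = - \frac{4375}{216}.$$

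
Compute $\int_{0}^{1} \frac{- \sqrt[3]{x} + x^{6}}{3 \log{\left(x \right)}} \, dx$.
$- \log{\left(2 \right)} + \frac{\log{\left(42 \right)}}{3}$

Consider the one-parameter family: let $I(a) = \int_{0}^{1} \frac{- \sqrt[3]{x} + x^{a}}{3 \log{\left(x \right)}} \, dx$.

Since $\dfrac{\partial}{\partial a}\,x^{a} = x^{a} \ln x$, the $\ln x$ in the denominator cancels and
$$\frac{dI}{da} = \int_{0}^{1} \frac{1}{3} x^{a} \, dx = \frac{1}{3} \left[\frac{x^{a+1}}{a+1}\right]_0^1 = \frac{1}{3 \left(a + 1\right)}.$$

Integrating with respect to $a$ gives $I(a) = \log{\left(\frac{\sqrt[3]{6} \sqrt[3]{a + 1}}{2} \right)} + C$.

At $a = \frac{1}{3}$ the integrand is identically $0$, so $I(\frac{1}{3}) = 0$. The closed form gives $0$, hence $C = 0$.

Setting $a = 6$:
$$I = - \log{\left(2 \right)} + \frac{\log{\left(42 \right)}}{3}.$$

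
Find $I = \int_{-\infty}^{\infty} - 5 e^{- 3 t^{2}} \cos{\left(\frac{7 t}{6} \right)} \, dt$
$- \frac{5 \sqrt{3} \sqrt{\pi}}{3 e^{\frac{49}{432}}}$

Let $b$ denote the cosine frequency and define $I(b) = \int_{-\infty}^{\infty} - 5 e^{- 3 t^{2}} \cos{\left(b t \right)} \, dt$.

Differentiating under the integral sign,
$$I'(b) = \int_{-\infty}^{\infty} 5 t e^{- 3 t^{2}} \sin{\left(b t \right)} \, dt.$$

Integrate $\int_{-\infty}^{\infty} t \sin(b t)\, e^{- 3 t^{2}}\, dt$ by parts with $u = \sin(b t)$ and $dv = t\, e^{- 3 t^{2}}\, dt$, giving $v = - \frac{e^{- 3 t^{2}}}{6}$. The boundary term vanishes and
$$\int_{-\infty}^{\infty} t \sin(b t)\, e^{- 3 t^{2}}\, dt = \frac{b}{6} \int_{-\infty}^{\infty} \cos(b t)\, e^{- 3 t^{2}}\, dt,$$
so $I'(b) = - \frac{b}{6}\, I(b)$.

This is a separable first-order ODE; solving with the initial condition $I(0) = \int_{-\infty}^{\infty} - 5 e^{- 3 t^{2}}\,dt = - \frac{5 \sqrt{3} \sqrt{\pi}}{3}$ gives
$$I(b) = - \frac{5 \sqrt{3} \sqrt{\pi} e^{- \frac{b^{2}}{12}}}{3}.$$

Setting $b = \frac{7}{6}$:
$$I = - \frac{5 \sqrt{3} \sqrt{\pi}}{3 e^{\frac{49}{432}}}.$$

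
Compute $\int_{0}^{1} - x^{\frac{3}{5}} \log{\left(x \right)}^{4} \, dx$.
$- \frac{9375}{4096}$

Consider the simpler parametrised integral
$$J(a) = \int_{0}^{1} - x^{a} \, dx = - \frac{1}{a + 1}.$$

Differentiating under the integral sign brings down a factor of $\ln x$:
$$\frac{dJ}{da} = \int_{0}^{1} - x^{a} \log{\left(x \right)} \, dx = \frac{1}{\left(a + 1\right)^{2}}.$$

Repeating $4$ times in total — each differentiation brings down another $\ln x$ — gives
$$\frac{d^{4}J}{da^{4}} = \int_{0}^{1} - x^{a} \log{\left(x \right)}^{4} \, dx = - \frac{24}{\left(a + 1\right)^{5}},$$
and the integrand here is exactly the target integrand, so $I = - \frac{24}{\left(a + 1\right)^{5}}$.

Setting $a = \frac{3}{5}$:
$$I = - \frac{9375}{4096}.$$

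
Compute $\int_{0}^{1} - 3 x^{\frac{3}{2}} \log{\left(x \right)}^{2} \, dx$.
$- \frac{48}{125}$

Begin with the known integral
$$J(a) = \int_{0}^{1} - 3 x^{a} \, dx = - \frac{3}{a + 1}.$$

Differentiating under the integral sign brings down a factor of $\ln x$:
$$\frac{dJ}{da} = \int_{0}^{1} - 3 x^{a} \log{\left(x \right)} \, dx = \frac{3}{\left(a + 1\right)^{2}}.$$

Repeating twice in total — each differentiation brings down another $\ln x$ — gives
$$\frac{d^{2}J}{da^{2}} = \int_{0}^{1} - 3 x^{a} \log{\left(x \right)}^{2} \, dx = - \frac{6}{\left(a + 1\right)^{3}},$$
and the integrand here is exactly the target integrand, so $I = - \frac{6}{\left(a + 1\right)^{3}}$.

Setting $a = \frac{3}{2}$:
$$I = - \frac{48}{125}.$$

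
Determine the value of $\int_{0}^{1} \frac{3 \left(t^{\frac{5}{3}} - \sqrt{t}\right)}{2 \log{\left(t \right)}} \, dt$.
$\log{\left(\frac{64}{27} \right)}$

Replace the exponent $\frac{5}{3}$ by a parameter $a$: let $I(a) = \int_{0}^{1} \frac{3 \left(- \sqrt{t} + t^{a}\right)}{2 \log{\left(t \right)}} \, dt$.

Since $\dfrac{\partial}{\partial a}\,t^{a} = t^{a} \ln t$, the $\ln t$ in the denominator cancels and
$$\frac{dI}{da} = \int_{0}^{1} \frac{3}{2} t^{a} \, dt = \frac{3}{2} \left[\frac{t^{a+1}}{a+1}\right]_0^1 = \frac{3}{2 \left(a + 1\right)}.$$

Integrating with respect to $a$ gives $I(a) = \log{\left(\frac{2 \sqrt{6} \left(a + 1\right)^{\frac{3}{2}}}{9} \right)} + C$.

At $a = \frac{1}{2}$ the integrand is identically $0$, so $I(\frac{1}{2}) = 0$. The closed form gives $0$, hence $C = 0$.

Setting $a = \frac{5}{3}$:
$$I = \log{\left(\frac{64}{27} \right)}.$$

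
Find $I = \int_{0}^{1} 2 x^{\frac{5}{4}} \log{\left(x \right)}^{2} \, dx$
$\frac{256}{729}$

Consider the simpler parametrised integral
$$J(a) = \int_{0}^{1} 2 x^{a} \, dx = \frac{2}{a + 1}.$$

Differentiating under the integral sign brings down a factor of $\ln x$:
$$\frac{dJ}{da} = \int_{0}^{1} 2 x^{a} \log{\left(x \right)} \, dx = - \frac{2}{\left(a + 1\right)^{2}}.$$

Repeating twice in total — each differentiation brings down another $\ln x$ — gives
$$\frac{d^{2}J}{da^{2}} = \int_{0}^{1} 2 x^{a} \log{\left(x \right)}^{2} \, dx = \frac{4}{\left(a + 1\right)^{3}},$$
and the integrand here is exactly the target integrand, so $I = \frac{4}{\left(a + 1\right)^{3}}$.

Setting $a = \frac{5}{4}$:
$$I = \frac{256}{729}.$$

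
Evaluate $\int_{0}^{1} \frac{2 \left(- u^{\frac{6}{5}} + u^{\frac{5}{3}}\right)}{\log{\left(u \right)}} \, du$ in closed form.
$\log{\left(\frac{1600}{1089} \right)}$

Replace the exponent $\frac{5}{3}$ by a parameter $a$: let $I(a) = \int_{0}^{1} \frac{2 \left(- u^{\frac{6}{5}} + u^{a}\right)}{\log{\left(u \right)}} \, du$.

Since $\dfrac{\partial}{\partial a}\,u^{a} = u^{a} \ln u$, the $\ln u$ in the denominator cancels and
$$\frac{dI}{da} = \int_{0}^{1} 2 u^{a} \, du = 2 \left[\frac{u^{a+1}}{a+1}\right]_0^1 = \frac{2}{a + 1}.$$

Integrating with respect to $a$ gives $I(a) = \log{\left(\frac{25 \left(a + 1\right)^{2}}{121} \right)} + C$.

At $a = \frac{6}{5}$ the integrand is identically $0$, so $I(\frac{6}{5}) = 0$. The closed form gives $0$, hence $C = 0$.

Setting $a = \frac{5}{3}$:
$$I = \log{\left(\frac{1600}{1089} \right)}.$$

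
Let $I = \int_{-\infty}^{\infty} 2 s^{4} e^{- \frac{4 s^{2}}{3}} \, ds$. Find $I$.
$\frac{27 \sqrt{3} \sqrt{\pi}}{64}$

Begin with the known integral
$$J(a) = \int_{-\infty}^{\infty} 2 e^{- a s^{2}} \, ds = \frac{2 \sqrt{\pi}}{\sqrt{a}}.$$

Differentiating under the integral sign brings down a factor of $(-s^2)$:
$$\frac{dJ}{da} = \int_{-\infty}^{\infty} - 2 s^{2} e^{- a s^{2}} \, ds = - \frac{\sqrt{\pi}}{a^{\frac{3}{2}}}.$$

Repeating twice in total — each differentiation brings down another $(-s^2)$ — gives
$$\frac{d^{2}J}{da^{2}} = \int_{-\infty}^{\infty} 2 s^{4} e^{- a s^{2}} \, ds = \frac{3 \sqrt{\pi}}{2 a^{\frac{5}{2}}},$$
and the integrand here is exactly the target integrand, so $I = \frac{3 \sqrt{\pi}}{2 a^{\frac{5}{2}}}$.

Setting $a = \frac{4}{3}$:
$$I = \frac{27 \sqrt{3} \sqrt{\pi}}{64}.$$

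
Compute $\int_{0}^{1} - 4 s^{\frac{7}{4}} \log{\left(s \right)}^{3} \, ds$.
$\frac{6144}{14641}$

Start from the elementary integral
$$J(a) = \int_{0}^{1} - 4 s^{a} \, ds = - \frac{4}{a + 1}.$$

Differentiating under the integral sign brings down a factor of $\ln s$:
$$\frac{dJ}{da} = \int_{0}^{1} - 4 s^{a} \log{\left(s \right)} \, ds = \frac{4}{\left(a + 1\right)^{2}}.$$

Repeating $3$ times in total — each differentiation brings down another $\ln s$ — gives
$$\frac{d^{3}J}{da^{3}} = \int_{0}^{1} - 4 s^{a} \log{\left(s \right)}^{3} \, ds = \frac{24}{\left(a + 1\right)^{4}},$$
and the integrand here is exactly the target integrand, so $I = \frac{24}{\left(a + 1\right)^{4}}$.

Setting $a = \frac{7}{4}$:
$$I = \frac{6144}{14641}.$$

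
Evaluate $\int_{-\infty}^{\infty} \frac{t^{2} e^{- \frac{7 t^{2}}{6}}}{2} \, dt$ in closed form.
$\frac{3 \sqrt{42} \sqrt{\pi}}{98}$

Consider the simpler parametrised integral
$$J(a) = \int_{-\infty}^{\infty} \frac{e^{- a t^{2}}}{2} \, dt = \frac{\sqrt{\pi}}{2 \sqrt{a}}.$$

Differentiating under the integral sign brings down a factor of $(-t^2)$:
$$\frac{dJ}{da} = \int_{-\infty}^{\infty} - \frac{t^{2} e^{- a t^{2}}}{2} \, dt = - \frac{\sqrt{\pi}}{4 a^{\frac{3}{2}}}.$$

The integral on the left is $-I$, so $I = \frac{\sqrt{\pi}}{4 a^{\frac{3}{2}}}$.

Setting $a = \frac{7}{6}$:
$$I = \frac{3 \sqrt{42} \sqrt{\pi}}{98}.$$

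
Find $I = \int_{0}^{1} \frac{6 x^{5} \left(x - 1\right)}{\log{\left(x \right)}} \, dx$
$\log{\left(\frac{117649}{46656} \right)}$

Consider the one-parameter family: let $I(a) = \int_{0}^{1} \frac{6 \left(x^{6} - x^{a}\right)}{\log{\left(x \right)}} \, dx$.

Since $\dfrac{\partial}{\partial a}\,x^{a} = x^{a} \ln x$, the $\ln x$ in the denominator cancels and
$$\frac{dI}{da} = \int_{0}^{1} -6 x^{a} \, dx = -6 \left[\frac{x^{a+1}}{a+1}\right]_0^1 = - \frac{6}{a + 1}.$$

Integrating with respect to $a$ gives $I(a) = \log{\left(\frac{117649}{\left(a + 1\right)^{6}} \right)} + C$.

At $a = 6$ the integrand is identically $0$, so $I(6) = 0$. The closed form gives $0$, hence $C = 0$.

Setting $a = 5$:
$$I = \log{\left(\frac{117649}{46656} \right)}.$$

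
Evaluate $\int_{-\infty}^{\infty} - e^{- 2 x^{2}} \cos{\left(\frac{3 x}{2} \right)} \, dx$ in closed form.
$- \frac{\sqrt{2} \sqrt{\pi}}{2 e^{\frac{9}{32}}}$

Treat the cosine frequency as a parameter and define $I(b) = \int_{-\infty}^{\infty} - e^{- 2 x^{2}} \cos{\left(b x \right)} \, dx$.

Differentiating under the integral sign,
$$I'(b) = \int_{-\infty}^{\infty} x e^{- 2 x^{2}} \sin{\left(b x \right)} \, dx.$$

Integrate $\int_{-\infty}^{\infty} x \sin(b x)\, e^{- 2 x^{2}}\, dx$ by parts with $u = \sin(b x)$ and $dv = x\, e^{- 2 x^{2}}\, dx$, giving $v = - \frac{e^{- 2 x^{2}}}{4}$. The boundary term vanishes and
$$\int_{-\infty}^{\infty} x \sin(b x)\, e^{- 2 x^{2}}\, dx = \frac{b}{4} \int_{-\infty}^{\infty} \cos(b x)\, e^{- 2 x^{2}}\, dx,$$
so $I'(b) = - \frac{b}{4}\, I(b)$.

This is a separable first-order ODE; solving with the initial condition $I(0) = \int_{-\infty}^{\infty} - e^{- 2 x^{2}}\,dx = - \frac{\sqrt{2} \sqrt{\pi}}{2}$ gives
$$I(b) = - \frac{\sqrt{2} \sqrt{\pi} e^{- \frac{b^{2}}{8}}}{2}.$$

Setting $b = \frac{3}{2}$:
$$I = - \frac{\sqrt{2} \sqrt{\pi}}{2 e^{\frac{9}{32}}}.$$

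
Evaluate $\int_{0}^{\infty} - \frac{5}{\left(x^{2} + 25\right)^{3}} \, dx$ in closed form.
$- \frac{3 \pi}{10000}$

Recall the elementary integral
$$J(a) = \int_{0}^{\infty} - \frac{5}{a^{2} + x^{2}} \, dx = - \frac{5 \pi}{2 a}.$$

Differentiating under the integral sign with respect to $a$,
$$\frac{dJ}{da} = \int_{0}^{\infty} \frac{10 a}{\left(a^{2} + x^{2}\right)^{2}} \, dx = \frac{5 \pi}{2 a^{2}},$$
so $\int_{0}^{\infty} - \frac{5}{\left(a^{2} + x^{2}\right)^{2}} \, dx = - \frac{5 \pi}{4 a^{3}}$.

Repeating — each differentiation of $1/(x^2+a^2)^j$ produces $-2ja/(x^2+a^2)^{j+1}$ — and dividing through by $-2ja$ at each step yields, after $2$ differentiations in total,
$$\int_{0}^{\infty} - \frac{5}{\left(a^{2} + x^{2}\right)^{3}} \, dx = - \frac{15 \pi}{16 a^{5}}.$$

Setting $a = 5$:
$$I = - \frac{3 \pi}{10000}.$$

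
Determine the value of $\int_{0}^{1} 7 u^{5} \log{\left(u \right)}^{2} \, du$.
$\frac{7}{108}$

Consider the simpler parametrised integral
$$J(a) = \int_{0}^{1} 7 u^{a} \, du = \frac{7}{a + 1}.$$

Differentiating under the integral sign brings down a factor of $\ln u$:
$$\frac{dJ}{da} = \int_{0}^{1} 7 u^{a} \log{\left(u \right)} \, du = - \frac{7}{\left(a + 1\right)^{2}}.$$

Repeating twice in total — each differentiation brings down another $\ln u$ — gives
$$\frac{d^{2}J}{da^{2}} = \int_{0}^{1} 7 u^{a} \log{\left(u \right)}^{2} \, du = \frac{14}{\left(a + 1\right)^{3}},$$
and the integrand here is exactly the target integrand, so $I = \frac{14}{\left(a + 1\right)^{3}}$.

Setting $a = 5$:
$$I = \frac{7}{108}.$$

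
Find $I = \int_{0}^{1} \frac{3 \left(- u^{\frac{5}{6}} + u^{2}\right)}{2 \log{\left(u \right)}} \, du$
$\log{\left(\frac{54 \sqrt{22}}{121} \right)}$

Consider the one-parameter family: let $I(a) = \int_{0}^{1} \frac{3 \left(u^{2} - u^{a}\right)}{2 \log{\left(u \right)}} \, du$.

Since $\dfrac{\partial}{\partial a}\,u^{a} = u^{a} \ln u$, the $\ln u$ in the denominator cancels and
$$\frac{dI}{da} = \int_{0}^{1} - \frac{3}{2} u^{a} \, du = - \frac{3}{2} \left[\frac{u^{a+1}}{a+1}\right]_0^1 = - \frac{3}{2 a + 2}.$$

Integrating with respect to $a$ gives $I(a) = - \frac{3 \log{\left(a + 1 \right)}}{2} + \frac{3 \log{\left(3 \right)}}{2} + C$.

At $a = 2$ the integrand is identically $0$, so $I(2) = 0$. The closed form gives $0$, hence $C = 0$.

Setting $a = \frac{5}{6}$:
$$I = \log{\left(\frac{54 \sqrt{22}}{121} \right)}.$$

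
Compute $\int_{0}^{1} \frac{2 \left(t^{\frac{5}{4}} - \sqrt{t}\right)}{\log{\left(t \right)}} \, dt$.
$- \log{\left(\frac{4}{9} \right)}$

Replace the exponent $\frac{1}{2}$ by a parameter $a$: let $I(a) = \int_{0}^{1} \frac{2 \left(t^{\frac{5}{4}} - t^{a}\right)}{\log{\left(t \right)}} \, dt$.

Since $\dfrac{\partial}{\partial a}\,t^{a} = t^{a} \ln t$, the $\ln t$ in the denominator cancels and
$$\frac{dI}{da} = \int_{0}^{1} -2 t^{a} \, dt = -2 \left[\frac{t^{a+1}}{a+1}\right]_0^1 = - \frac{2}{a + 1}.$$

Integrating with respect to $a$ gives $I(a) = - \log{\left(\frac{16 \left(a + 1\right)^{2}}{81} \right)} + C$.

At $a = \frac{5}{4}$ the integrand is identically $0$, so $I(\frac{5}{4}) = 0$. The closed form gives $0$, hence $C = 0$.

Setting $a = \frac{1}{2}$:
$$I = - \log{\left(\frac{4}{9} \right)}.$$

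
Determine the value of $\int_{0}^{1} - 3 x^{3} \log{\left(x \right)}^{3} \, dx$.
$\frac{9}{128}$

Consider the simpler parametrised integral
$$J(a) = \int_{0}^{1} - 3 x^{a} \, dx = - \frac{3}{a + 1}.$$

Differentiating under the integral sign brings down a factor of $\ln x$:
$$\frac{dJ}{da} = \int_{0}^{1} - 3 x^{a} \log{\left(x \right)} \, dx = \frac{3}{\left(a + 1\right)^{2}}.$$

Repeating $3$ times in total — each differentiation brings down another $\ln x$ — gives
$$\frac{d^{3}J}{da^{3}} = \int_{0}^{1} - 3 x^{a} \log{\left(x \right)}^{3} \, dx = \frac{18}{\left(a + 1\right)^{4}},$$
and the integrand here is exactly the target integrand, so $I = \frac{18}{\left(a + 1\right)^{4}}$.

Setting $a = 3$:
$$I = \frac{9}{128}.$$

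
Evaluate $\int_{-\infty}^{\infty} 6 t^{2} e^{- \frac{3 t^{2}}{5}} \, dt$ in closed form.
$\frac{5 \sqrt{15} \sqrt{\pi}}{3}$

Consider the simpler parametrised integral
$$J(a) = \int_{-\infty}^{\infty} 6 e^{- a t^{2}} \, dt = \frac{6 \sqrt{\pi}}{\sqrt{a}}.$$

Differentiating under the integral sign brings down a factor of $(-t^2)$:
$$\frac{dJ}{da} = \int_{-\infty}^{\infty} - 6 t^{2} e^{- a t^{2}} \, dt = - \frac{3 \sqrt{\pi}}{a^{\frac{3}{2}}}.$$

The integral on the left is $-I$, so $I = \frac{3 \sqrt{\pi}}{a^{\frac{3}{2}}}$.

Setting $a = \frac{3}{5}$:
$$I = \frac{5 \sqrt{15} \sqrt{\pi}}{3}.$$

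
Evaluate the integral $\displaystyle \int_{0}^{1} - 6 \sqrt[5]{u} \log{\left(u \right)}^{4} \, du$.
$- \frac{3125}{54}$

Consider the simpler parametrised integral
$$J(a) = \int_{0}^{1} - 6 u^{a} \, du = - \frac{6}{a + 1}.$$

Differentiating under the integral sign brings down a factor of $\ln u$:
$$\frac{dJ}{da} = \int_{0}^{1} - 6 u^{a} \log{\left(u \right)} \, du = \frac{6}{\left(a + 1\right)^{2}}.$$

Repeating $4$ times in total — each differentiation brings down another $\ln u$ — gives
$$\frac{d^{4}J}{da^{4}} = \int_{0}^{1} - 6 u^{a} \log{\left(u \right)}^{4} \, du = - \frac{144}{\left(a + 1\right)^{5}},$$
and the integrand here is exactly the target integrand, so $I = - \frac{144}{\left(a + 1\right)^{5}}$.

Setting $a = \frac{1}{5}$:
$$I = - \frac{3125}{54}.$$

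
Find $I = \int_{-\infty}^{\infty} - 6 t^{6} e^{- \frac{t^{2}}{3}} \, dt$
$- \frac{1215 \sqrt{3} \sqrt{\pi}}{4}$

Consider the simpler parametrised integral
$$J(a) = \int_{-\infty}^{\infty} - 6 e^{- a t^{2}} \, dt = - \frac{6 \sqrt{\pi}}{\sqrt{a}}.$$

Differentiating under the integral sign brings down a factor of $(-t^2)$:
$$\frac{dJ}{da} = \int_{-\infty}^{\infty} 6 t^{2} e^{- a t^{2}} \, dt = \frac{3 \sqrt{\pi}}{a^{\frac{3}{2}}}.$$

Repeating $3$ times in total — each differentiation brings down another $(-t^2)$ — gives
$$\frac{d^{3}J}{da^{3}} = \int_{-\infty}^{\infty} 6 t^{6} e^{- a t^{2}} \, dt = \frac{45 \sqrt{\pi}}{4 a^{\frac{7}{2}}},$$
and the integrand here is $(-1)^{3}$ times the target integrand, so $I = (-1)^{3}\,\frac{d^{3}J}{da^{3}} = - \frac{45 \sqrt{\pi}}{4 a^{\frac{7}{2}}}$.

Setting $a = \frac{1}{3}$:
$$I = - \frac{1215 \sqrt{3} \sqrt{\pi}}{4}.$$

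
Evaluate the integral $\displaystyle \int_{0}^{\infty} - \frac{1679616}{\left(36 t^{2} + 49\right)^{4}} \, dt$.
$- \frac{43740 \pi}{823543}$

Recall the elementary integral
$$J(a) = \int_{0}^{\infty} - \frac{1}{a^{2} + t^{2}} \, dt = - \frac{\pi}{2 a}.$$

Differentiating under the integral sign with respect to $a$,
$$\frac{dJ}{da} = \int_{0}^{\infty} \frac{2 a}{\left(a^{2} + t^{2}\right)^{2}} \, dt = \frac{\pi}{2 a^{2}},$$
so $\int_{0}^{\infty} - \frac{1}{\left(a^{2} + t^{2}\right)^{2}} \, dt = - \frac{\pi}{4 a^{3}}$.

Repeating — each differentiation of $1/(t^2+a^2)^j$ produces $-2ja/(t^2+a^2)^{j+1}$ — and dividing through by $-2ja$ at each step yields, after $3$ differentiations in total,
$$\int_{0}^{\infty} - \frac{1}{\left(a^{2} + t^{2}\right)^{4}} \, dt = - \frac{5 \pi}{32 a^{7}}.$$

Setting $a = \frac{7}{6}$:
$$I = - \frac{43740 \pi}{823543}.$$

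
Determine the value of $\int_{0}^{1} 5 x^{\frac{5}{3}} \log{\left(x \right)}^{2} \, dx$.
$\frac{135}{256}$

Start from the elementary integral
$$J(a) = \int_{0}^{1} 5 x^{a} \, dx = \frac{5}{a + 1}.$$

Differentiating under the integral sign brings down a factor of $\ln x$:
$$\frac{dJ}{da} = \int_{0}^{1} 5 x^{a} \log{\left(x \right)} \, dx = - \frac{5}{\left(a + 1\right)^{2}}.$$

Repeating twice in total — each differentiation brings down another $\ln x$ — gives
$$\frac{d^{2}J}{da^{2}} = \int_{0}^{1} 5 x^{a} \log{\left(x \right)}^{2} \, dx = \frac{10}{\left(a + 1\right)^{3}},$$
and the integrand here is exactly the target integrand, so $I = \frac{10}{\left(a + 1\right)^{3}}$.

Setting $a = \frac{5}{3}$:
$$I = \frac{135}{256}.$$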